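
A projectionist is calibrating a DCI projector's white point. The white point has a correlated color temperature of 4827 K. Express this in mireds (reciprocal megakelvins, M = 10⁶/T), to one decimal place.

M = 10⁶ / 4827 = 207.168 → 207.2 mireds.

207.2 mireds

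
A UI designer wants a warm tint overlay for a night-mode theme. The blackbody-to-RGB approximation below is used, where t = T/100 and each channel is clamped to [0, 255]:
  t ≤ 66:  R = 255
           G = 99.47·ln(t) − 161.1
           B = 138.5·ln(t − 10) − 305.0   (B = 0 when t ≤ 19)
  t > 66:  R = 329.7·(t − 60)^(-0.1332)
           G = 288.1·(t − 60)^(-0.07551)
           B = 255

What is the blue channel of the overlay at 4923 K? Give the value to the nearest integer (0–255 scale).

t = 4923/100 = 49.23; the t ≤ 66 branch applies.
B = 138.5·ln(49.23 − 10) − 305.0 = 138.5·ln 39.23 − 305.0 = 138.5·3.6694 − 305.0 = 203.218.
Rounded: 203.

203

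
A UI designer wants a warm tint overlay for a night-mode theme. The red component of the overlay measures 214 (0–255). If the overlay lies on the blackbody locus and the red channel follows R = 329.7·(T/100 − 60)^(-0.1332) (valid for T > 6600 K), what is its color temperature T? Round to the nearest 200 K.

8600 K

(t − 60)^(-0.1332) = 214/329.7 = 0.64907.
t − 60 = 0.64907^(1/-0.1332) = 0.64907^(-7.508) = 25.657, so t = 85.657.
T = 100·t = 8566 K → 8600 K to the nearest 200 K.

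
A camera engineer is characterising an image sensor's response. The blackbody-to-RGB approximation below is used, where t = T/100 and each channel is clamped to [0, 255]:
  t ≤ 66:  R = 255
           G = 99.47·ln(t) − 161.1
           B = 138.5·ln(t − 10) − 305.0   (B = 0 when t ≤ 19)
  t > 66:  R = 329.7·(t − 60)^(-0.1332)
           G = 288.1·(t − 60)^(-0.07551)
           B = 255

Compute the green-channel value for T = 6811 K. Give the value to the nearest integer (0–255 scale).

t = 6811/100 = 68.11; the t > 66 branch applies.
G = 288.1·(68.11 − 60)^(-0.07551) = 288.1·8.11^(-0.07551) = 288.1·0.85381 = 245.982.
Rounded: 246.

246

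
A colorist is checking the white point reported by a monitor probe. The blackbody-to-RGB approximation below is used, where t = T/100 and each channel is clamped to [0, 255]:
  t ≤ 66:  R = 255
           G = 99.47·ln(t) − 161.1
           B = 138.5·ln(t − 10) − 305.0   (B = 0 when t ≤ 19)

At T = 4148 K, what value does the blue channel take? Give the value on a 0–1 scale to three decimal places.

0.677

t = 4148/100 = 41.48; the t ≤ 66 branch applies.
B = 138.5·ln(41.48 − 10) − 305.0 = 138.5·ln 31.48 − 305.0 = 138.5·3.4494 − 305.0 = 172.735.
On a 0–1 scale: 172.735/255 = 0.6774 → 0.677.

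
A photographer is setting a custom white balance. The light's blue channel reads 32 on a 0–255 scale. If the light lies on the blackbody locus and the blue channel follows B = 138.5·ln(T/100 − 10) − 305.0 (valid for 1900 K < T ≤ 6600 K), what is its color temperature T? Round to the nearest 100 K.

ln(t − 10) = (32 + 305.0) / 138.5 = 2.4332.
t − 10 = e^2.4332 = 11.395, so t = 21.395.
T = 100·t = 2140 K → 2100 K to the nearest 100 K.

2100 K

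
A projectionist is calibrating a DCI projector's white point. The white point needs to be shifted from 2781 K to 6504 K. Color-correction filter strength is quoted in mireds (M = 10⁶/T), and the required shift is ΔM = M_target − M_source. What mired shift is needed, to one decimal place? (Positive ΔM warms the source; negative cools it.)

M_source = 10⁶/2781 = 359.583; M_target = 10⁶/6504 = 153.752.
ΔM = 153.752 − 359.583 = -205.831 → -205.8 mireds, a cooling shift.

-205.8 mireds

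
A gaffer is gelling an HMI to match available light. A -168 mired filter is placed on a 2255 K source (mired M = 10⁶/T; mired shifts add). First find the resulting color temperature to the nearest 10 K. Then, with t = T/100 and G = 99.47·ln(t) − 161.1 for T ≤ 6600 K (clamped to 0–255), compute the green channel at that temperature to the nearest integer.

196

M_in = 10⁶/2255 = 443.46; M_out = 443.46 + (-168) = 275.46.
T_out = 10⁶/275.46 = 3630.3 K → 3630 K; t = 36.3.
G = 99.47·ln 36.3 − 161.1 = 99.47·3.5918 − 161.1 = 196.178.
Rounded: 196.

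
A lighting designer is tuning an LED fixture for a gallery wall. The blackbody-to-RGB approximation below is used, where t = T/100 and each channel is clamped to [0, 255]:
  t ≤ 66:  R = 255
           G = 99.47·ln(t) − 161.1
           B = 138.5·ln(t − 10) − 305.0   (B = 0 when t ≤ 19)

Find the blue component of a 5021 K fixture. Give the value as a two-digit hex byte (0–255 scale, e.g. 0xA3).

t = 5021/100 = 50.21; the t ≤ 66 branch applies.
B = 138.5·ln(50.21 − 10) − 305.0 = 138.5·ln 40.21 − 305.0 = 138.5·3.6941 − 305.0 = 206.635.
Rounded: 207; in hex, 0xCF.

0xCF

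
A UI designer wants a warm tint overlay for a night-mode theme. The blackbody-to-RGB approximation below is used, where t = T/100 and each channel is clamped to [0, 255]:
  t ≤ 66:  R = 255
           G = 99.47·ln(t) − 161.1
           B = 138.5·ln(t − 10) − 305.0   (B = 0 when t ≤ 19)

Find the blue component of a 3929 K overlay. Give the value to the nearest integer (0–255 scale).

163

t = 3929/100 = 39.29; the t ≤ 66 branch applies.
B = 138.5·ln(39.29 − 10) − 305.0 = 138.5·ln 29.29 − 305.0 = 138.5·3.3772 − 305.0 = 162.749.
Rounded: 163.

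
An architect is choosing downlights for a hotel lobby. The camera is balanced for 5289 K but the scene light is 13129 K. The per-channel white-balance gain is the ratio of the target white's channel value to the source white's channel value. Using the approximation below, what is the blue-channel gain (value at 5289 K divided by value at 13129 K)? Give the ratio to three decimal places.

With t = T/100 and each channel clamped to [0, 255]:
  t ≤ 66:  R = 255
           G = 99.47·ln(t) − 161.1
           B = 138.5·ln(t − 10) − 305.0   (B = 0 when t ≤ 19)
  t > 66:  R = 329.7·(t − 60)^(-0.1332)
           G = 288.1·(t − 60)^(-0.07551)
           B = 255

At 13129 K (t = 131.29):
  B = 255 by definition for t > 66.
At 5289 K (t = 52.89):
  B = 138.5·ln(52.89 − 10) − 305.0 = 138.5·ln 42.89 − 305.0 = 138.5·3.7586 − 305.0 = 215.571.
Gain = 215.571 / 255.000 = 0.8454 → 0.845.

0.845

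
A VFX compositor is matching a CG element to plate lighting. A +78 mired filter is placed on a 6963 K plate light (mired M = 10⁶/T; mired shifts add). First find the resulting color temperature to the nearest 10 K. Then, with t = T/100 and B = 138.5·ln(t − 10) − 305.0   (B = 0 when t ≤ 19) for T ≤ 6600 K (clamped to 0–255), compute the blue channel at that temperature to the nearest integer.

M_in = 10⁶/6963 = 143.62; M_out = 143.62 + (+78) = 221.62.
T_out = 10⁶/221.62 = 4512.3 K → 4510 K; t = 45.1.
B = 138.5·ln(45.1 − 10) − 305.0 = 138.5·ln 35.1 − 305.0 = 138.5·3.5582 − 305.0 = 187.811.
Rounded: 188.

188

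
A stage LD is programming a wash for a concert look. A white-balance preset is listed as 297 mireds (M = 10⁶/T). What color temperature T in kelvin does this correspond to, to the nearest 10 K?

3370 K

T = 10⁶ / 297 = 3367.00 K → 3370 K.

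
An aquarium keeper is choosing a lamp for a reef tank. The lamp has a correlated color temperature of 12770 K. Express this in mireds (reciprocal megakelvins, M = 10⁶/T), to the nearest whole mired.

78 mireds

M = 10⁶ / 12770 = 78.309 → 78 mireds.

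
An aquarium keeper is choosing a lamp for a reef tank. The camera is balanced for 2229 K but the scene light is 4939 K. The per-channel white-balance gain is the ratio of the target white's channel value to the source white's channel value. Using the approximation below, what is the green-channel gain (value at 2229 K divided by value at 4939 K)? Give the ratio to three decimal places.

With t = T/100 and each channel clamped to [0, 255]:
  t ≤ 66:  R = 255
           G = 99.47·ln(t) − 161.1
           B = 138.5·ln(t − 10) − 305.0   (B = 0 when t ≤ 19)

0.651

At 4939 K (t = 49.39):
  G = 99.47·ln 49.39 − 161.1 = 99.47·3.8997 − 161.1 = 226.808.
At 2229 K (t = 22.29):
  G = 99.47·ln 22.29 − 161.1 = 99.47·3.1041 − 161.1 = 147.669.
Gain = 147.669 / 226.808 = 0.6511 → 0.651.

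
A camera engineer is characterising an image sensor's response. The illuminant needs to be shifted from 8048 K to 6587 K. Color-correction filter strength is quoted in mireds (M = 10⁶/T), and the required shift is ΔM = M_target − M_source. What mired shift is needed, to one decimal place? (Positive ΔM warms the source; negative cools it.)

M_source = 10⁶/8048 = 124.254; M_target = 10⁶/6587 = 151.814.
ΔM = 151.814 − 124.254 = 27.560 → +27.6 mireds, a warming shift.

+27.6 mireds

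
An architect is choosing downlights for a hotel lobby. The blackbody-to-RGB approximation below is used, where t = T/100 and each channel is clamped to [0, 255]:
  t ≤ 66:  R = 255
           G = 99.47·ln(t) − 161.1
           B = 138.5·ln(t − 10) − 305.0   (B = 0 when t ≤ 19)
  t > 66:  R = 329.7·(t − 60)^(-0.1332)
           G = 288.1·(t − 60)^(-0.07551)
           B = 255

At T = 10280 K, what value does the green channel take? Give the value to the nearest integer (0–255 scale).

t = 10280/100 = 102.8; the t > 66 branch applies.
G = 288.1·(102.8 − 60)^(-0.07551) = 288.1·42.8^(-0.07551) = 288.1·0.75303 = 216.947.
Rounded: 217.

217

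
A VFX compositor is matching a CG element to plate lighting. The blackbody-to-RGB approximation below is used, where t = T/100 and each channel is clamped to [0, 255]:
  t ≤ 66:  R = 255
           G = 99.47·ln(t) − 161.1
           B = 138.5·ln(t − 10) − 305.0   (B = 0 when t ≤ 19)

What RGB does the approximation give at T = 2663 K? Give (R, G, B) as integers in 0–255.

t = 2663/100 = 26.63; the t ≤ 66 branch applies.
R = 255 by definition for t ≤ 66.
G = 99.47·ln 26.63 − 161.1 = 99.47·3.2820 − 161.1 = 165.364.
B = 138.5·ln(26.63 − 10) − 305.0 = 138.5·ln 16.63 − 305.0 = 138.5·2.8112 − 305.0 = 84.352.
Rounded: (255, 165, 84).

(255, 165, 84)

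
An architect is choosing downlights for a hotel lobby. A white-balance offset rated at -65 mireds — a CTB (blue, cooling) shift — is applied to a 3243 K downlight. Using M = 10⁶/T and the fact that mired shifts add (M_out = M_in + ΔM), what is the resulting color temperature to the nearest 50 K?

M_in = 10⁶/3243 = 308.36 mireds.
M_out = 308.36 + (-65) = 243.36 mireds.
T_out = 10⁶/243.36 = 4109.2 K → 4100 K.

4100 K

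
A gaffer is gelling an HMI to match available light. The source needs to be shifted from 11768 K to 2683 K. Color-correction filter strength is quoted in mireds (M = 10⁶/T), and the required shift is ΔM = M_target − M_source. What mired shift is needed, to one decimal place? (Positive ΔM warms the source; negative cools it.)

+287.7 mireds

M_source = 10⁶/11768 = 84.976; M_target = 10⁶/2683 = 372.717.
ΔM = 372.717 − 84.976 = 287.741 → +287.7 mireds, a warming shift.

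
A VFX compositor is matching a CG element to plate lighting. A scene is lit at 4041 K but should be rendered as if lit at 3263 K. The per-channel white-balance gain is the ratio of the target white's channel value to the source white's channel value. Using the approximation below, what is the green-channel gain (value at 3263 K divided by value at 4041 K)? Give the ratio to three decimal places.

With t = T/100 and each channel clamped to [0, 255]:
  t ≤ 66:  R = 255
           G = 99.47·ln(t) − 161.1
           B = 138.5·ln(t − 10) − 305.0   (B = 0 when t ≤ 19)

At 4041 K (t = 40.41):
  G = 99.47·ln 40.41 − 161.1 = 99.47·3.6991 − 161.1 = 206.847.
At 3263 K (t = 32.63):
  G = 99.47·ln 32.63 − 161.1 = 99.47·3.4852 − 161.1 = 185.576.
Gain = 185.576 / 206.847 = 0.8972 → 0.897.

0.897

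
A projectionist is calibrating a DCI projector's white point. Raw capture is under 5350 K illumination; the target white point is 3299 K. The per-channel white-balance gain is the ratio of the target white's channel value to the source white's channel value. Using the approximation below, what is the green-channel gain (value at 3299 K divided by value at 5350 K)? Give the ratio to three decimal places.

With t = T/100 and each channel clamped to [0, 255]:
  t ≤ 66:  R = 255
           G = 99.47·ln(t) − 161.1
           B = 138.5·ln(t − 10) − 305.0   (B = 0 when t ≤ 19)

At 5350 K (t = 53.5):
  G = 99.47·ln 53.5 − 161.1 = 99.47·3.9797 − 161.1 = 234.759.
At 3299 K (t = 32.99):
  G = 99.47·ln 32.99 − 161.1 = 99.47·3.4962 − 161.1 = 186.667.
Gain = 186.667 / 234.759 = 0.7951 → 0.795.

0.795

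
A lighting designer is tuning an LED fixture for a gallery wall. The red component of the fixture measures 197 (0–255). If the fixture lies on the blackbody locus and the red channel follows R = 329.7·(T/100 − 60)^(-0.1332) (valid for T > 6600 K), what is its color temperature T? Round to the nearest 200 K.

(t − 60)^(-0.1332) = 197/329.7 = 0.59751.
t − 60 = 0.59751^(1/-0.1332) = 0.59751^(-7.508) = 47.761, so t = 107.761.
T = 100·t = 10776 K → 10800 K to the nearest 200 K.

10800 K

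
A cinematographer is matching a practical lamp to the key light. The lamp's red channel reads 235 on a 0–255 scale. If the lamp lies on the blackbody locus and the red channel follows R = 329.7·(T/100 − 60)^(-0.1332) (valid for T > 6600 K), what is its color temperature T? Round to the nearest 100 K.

(t − 60)^(-0.1332) = 235/329.7 = 0.71277.
t − 60 = 0.71277^(1/-0.1332) = 0.71277^(-7.508) = 12.705, so t = 72.705.
T = 100·t = 7271 K → 7300 K to the nearest 100 K.

7300 K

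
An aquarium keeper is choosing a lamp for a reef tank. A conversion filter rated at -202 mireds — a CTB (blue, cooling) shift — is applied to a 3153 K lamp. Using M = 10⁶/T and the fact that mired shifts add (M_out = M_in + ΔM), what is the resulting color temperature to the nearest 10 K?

M_in = 10⁶/3153 = 317.16 mireds.
M_out = 317.16 + (-202) = 115.16 mireds.
T_out = 10⁶/115.16 = 8683.7 K → 8680 K.

8680 K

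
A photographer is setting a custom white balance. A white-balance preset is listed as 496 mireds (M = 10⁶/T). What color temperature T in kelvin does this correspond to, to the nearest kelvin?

2016 K

T = 10⁶ / 496 = 2016.13 K → 2016 K.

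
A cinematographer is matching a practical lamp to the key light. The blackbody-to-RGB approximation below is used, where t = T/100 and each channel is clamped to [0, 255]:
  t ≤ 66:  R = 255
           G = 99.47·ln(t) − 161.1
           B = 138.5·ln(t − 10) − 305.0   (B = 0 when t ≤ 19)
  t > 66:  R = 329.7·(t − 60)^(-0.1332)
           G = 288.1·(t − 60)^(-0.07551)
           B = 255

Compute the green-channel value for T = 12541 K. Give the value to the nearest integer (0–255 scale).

210

t = 12541/100 = 125.41; the t > 66 branch applies.
G = 288.1·(125.41 − 60)^(-0.07551) = 288.1·65.41^(-0.07551) = 288.1·0.72929 = 210.109.
Rounded: 210.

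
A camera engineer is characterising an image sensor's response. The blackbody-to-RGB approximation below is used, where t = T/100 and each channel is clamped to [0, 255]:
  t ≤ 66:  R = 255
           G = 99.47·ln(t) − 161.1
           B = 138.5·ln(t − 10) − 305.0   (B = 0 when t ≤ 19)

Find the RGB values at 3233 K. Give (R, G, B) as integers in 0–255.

t = 3233/100 = 32.33; the t ≤ 66 branch applies.
R = 255 by definition for t ≤ 66.
G = 99.47·ln 32.33 − 161.1 = 99.47·3.4760 − 161.1 = 184.657.
B = 138.5·ln(32.33 − 10) − 305.0 = 138.5·ln 22.33 − 305.0 = 138.5·3.1059 − 305.0 = 125.171.
Rounded: (255, 185, 125).

(255, 185, 125)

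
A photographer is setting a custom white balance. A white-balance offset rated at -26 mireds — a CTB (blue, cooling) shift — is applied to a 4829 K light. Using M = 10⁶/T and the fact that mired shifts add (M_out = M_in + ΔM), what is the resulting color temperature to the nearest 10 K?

5520 K

M_in = 10⁶/4829 = 207.08 mireds.
M_out = 207.08 + (-26) = 181.08 mireds.
T_out = 10⁶/181.08 = 5522.4 K → 5520 K.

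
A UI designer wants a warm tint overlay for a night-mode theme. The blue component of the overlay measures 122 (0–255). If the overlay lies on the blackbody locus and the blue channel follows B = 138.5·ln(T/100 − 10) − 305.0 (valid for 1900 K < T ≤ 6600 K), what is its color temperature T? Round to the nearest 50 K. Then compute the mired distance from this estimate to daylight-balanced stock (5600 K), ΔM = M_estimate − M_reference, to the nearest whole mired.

ln(t − 10) = (122 + 305.0) / 138.5 = 3.0830.
t − 10 = e^3.0830 = 21.824, so t = 31.824.
T = 100·t = 3182 K → 3200 K to the nearest 50 K.
M_estimate = 10⁶/3200 = 312.50; M_reference = 10⁶/5600 = 178.57.
ΔM = 312.50 − 178.57 = 133.93 → +134 mireds.

+134 mireds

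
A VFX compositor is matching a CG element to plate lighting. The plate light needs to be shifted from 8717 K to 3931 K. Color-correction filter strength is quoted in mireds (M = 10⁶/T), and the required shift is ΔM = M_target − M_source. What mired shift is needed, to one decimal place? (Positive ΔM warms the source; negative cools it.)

+139.7 mireds

M_source = 10⁶/8717 = 114.718; M_target = 10⁶/3931 = 254.388.
ΔM = 254.388 − 114.718 = 139.670 → +139.7 mireds, a warming shift.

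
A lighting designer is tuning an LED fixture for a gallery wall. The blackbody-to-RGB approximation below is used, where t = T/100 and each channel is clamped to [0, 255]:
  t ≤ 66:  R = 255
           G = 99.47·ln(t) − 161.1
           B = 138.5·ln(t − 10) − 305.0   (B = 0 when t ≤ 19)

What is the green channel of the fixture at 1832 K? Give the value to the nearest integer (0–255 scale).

128

t = 1832/100 = 18.32; the t ≤ 66 branch applies.
G = 99.47·ln 18.32 − 161.1 = 99.47·2.9080 − 161.1 = 128.158.
Rounded: 128.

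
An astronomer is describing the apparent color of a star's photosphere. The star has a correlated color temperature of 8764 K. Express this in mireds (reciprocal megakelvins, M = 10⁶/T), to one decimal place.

M = 10⁶ / 8764 = 114.103 → 114.1 mireds.

114.1 mireds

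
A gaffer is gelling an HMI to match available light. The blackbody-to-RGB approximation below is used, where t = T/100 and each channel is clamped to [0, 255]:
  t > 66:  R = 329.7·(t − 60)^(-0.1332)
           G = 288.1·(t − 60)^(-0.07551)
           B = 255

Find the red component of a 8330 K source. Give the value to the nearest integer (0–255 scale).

217

t = 8330/100 = 83.3; the t > 66 branch applies.
R = 329.7·(83.3 − 60)^(-0.1332) = 329.7·23.3^(-0.1332) = 329.7·0.65746 = 216.764.
Rounded: 217.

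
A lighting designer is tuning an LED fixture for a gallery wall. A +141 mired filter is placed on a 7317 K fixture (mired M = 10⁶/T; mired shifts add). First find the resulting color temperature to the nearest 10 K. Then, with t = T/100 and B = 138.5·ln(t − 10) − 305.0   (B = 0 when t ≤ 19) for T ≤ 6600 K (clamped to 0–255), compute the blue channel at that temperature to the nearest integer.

M_in = 10⁶/7317 = 136.67; M_out = 136.67 + (+141) = 277.67.
T_out = 10⁶/277.67 = 3601.4 K → 3600 K; t = 36.
B = 138.5·ln(36 − 10) − 305.0 = 138.5·ln 26 − 305.0 = 138.5·3.2581 − 305.0 = 146.246.
Rounded: 146.

146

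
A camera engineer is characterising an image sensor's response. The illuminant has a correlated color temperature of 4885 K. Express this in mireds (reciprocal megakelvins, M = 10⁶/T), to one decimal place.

M = 10⁶ / 4885 = 204.708 → 204.7 mireds.

204.7 mireds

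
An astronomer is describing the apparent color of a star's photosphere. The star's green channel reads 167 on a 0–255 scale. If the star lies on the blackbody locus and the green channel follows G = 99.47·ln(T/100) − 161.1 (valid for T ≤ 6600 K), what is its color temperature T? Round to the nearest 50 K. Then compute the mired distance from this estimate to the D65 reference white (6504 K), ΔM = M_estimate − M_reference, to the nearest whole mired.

+217 mireds

ln t = (167 + 161.1) / 99.47 = 3.2985.
t = e^3.2985 = 27.072.
T = 100·t = 2707 K → 2700 K to the nearest 50 K.
M_estimate = 10⁶/2700 = 370.37; M_reference = 10⁶/6504 = 153.75.
ΔM = 370.37 − 153.75 = 216.62 → +217 mireds.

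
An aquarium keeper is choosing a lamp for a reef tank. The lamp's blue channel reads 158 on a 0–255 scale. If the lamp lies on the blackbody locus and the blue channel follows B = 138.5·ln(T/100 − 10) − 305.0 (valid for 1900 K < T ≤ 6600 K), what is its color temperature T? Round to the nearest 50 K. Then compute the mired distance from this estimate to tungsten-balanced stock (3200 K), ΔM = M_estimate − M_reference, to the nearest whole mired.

-53 mireds

ln(t − 10) = (158 + 305.0) / 138.5 = 3.3430.
t − 10 = e^3.3430 = 28.303, so t = 38.303.
T = 100·t = 3830 K → 3850 K to the nearest 50 K.
M_estimate = 10⁶/3850 = 259.74; M_reference = 10⁶/3200 = 312.50.
ΔM = 259.74 − 312.50 = -52.76 → -53 mireds.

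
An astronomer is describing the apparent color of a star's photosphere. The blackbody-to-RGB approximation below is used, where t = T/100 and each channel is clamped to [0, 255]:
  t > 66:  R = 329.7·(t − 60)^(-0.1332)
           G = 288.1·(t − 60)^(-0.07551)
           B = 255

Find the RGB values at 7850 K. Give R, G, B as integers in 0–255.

R=224, G=231, B=255

t = 7850/100 = 78.5; the t > 66 branch applies.
R = 329.7·(78.5 − 60)^(-0.1332) = 329.7·18.5^(-0.1332) = 329.7·0.67797 = 223.528.
G = 288.1·(78.5 − 60)^(-0.07551) = 288.1·18.5^(-0.07551) = 288.1·0.80226 = 231.131.
B = 255 by definition for t > 66.
Rounded: (224, 231, 255).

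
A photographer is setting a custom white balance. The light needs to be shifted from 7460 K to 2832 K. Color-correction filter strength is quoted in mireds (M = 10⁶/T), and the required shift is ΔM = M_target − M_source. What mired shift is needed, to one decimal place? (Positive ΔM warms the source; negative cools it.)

M_source = 10⁶/7460 = 134.048; M_target = 10⁶/2832 = 353.107.
ΔM = 353.107 − 134.048 = 219.059 → +219.1 mireds, a warming shift.

+219.1 mireds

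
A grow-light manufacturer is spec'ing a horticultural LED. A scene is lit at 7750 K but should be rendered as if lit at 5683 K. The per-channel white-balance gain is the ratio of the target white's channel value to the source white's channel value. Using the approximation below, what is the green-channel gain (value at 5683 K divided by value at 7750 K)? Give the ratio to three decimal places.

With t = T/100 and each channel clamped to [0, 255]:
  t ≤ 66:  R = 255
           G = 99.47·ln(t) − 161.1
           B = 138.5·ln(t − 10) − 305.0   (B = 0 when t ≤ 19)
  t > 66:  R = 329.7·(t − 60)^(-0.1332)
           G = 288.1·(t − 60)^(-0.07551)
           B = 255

At 7750 K (t = 77.5):
  G = 288.1·(77.5 − 60)^(-0.07551) = 288.1·17.5^(-0.07551) = 288.1·0.80563 = 232.103.
At 5683 K (t = 56.83):
  G = 99.47·ln 56.83 − 161.1 = 99.47·4.0401 − 161.1 = 240.765.
Gain = 240.765 / 232.103 = 1.0373 → 1.037.

1.037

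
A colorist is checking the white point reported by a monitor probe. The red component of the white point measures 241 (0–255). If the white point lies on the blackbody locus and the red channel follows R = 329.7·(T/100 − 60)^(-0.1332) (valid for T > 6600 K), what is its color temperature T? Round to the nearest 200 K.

(t − 60)^(-0.1332) = 241/329.7 = 0.73097.
t − 60 = 0.73097^(1/-0.1332) = 0.73097^(-7.508) = 10.514, so t = 70.514.
T = 100·t = 7051 K → 7000 K to the nearest 200 K.

7000 K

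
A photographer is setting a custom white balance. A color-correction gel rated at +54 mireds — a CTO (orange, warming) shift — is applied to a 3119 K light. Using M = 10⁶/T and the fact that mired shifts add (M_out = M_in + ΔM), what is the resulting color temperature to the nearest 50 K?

M_in = 10⁶/3119 = 320.62 mireds.
M_out = 320.62 + (+54) = 374.62 mireds.
T_out = 10⁶/374.62 = 2669.4 K → 2650 K.

2650 K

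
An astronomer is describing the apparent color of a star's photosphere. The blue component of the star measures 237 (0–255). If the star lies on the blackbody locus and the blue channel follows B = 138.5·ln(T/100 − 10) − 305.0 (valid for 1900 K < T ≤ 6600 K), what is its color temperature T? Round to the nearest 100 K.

ln(t − 10) = (237 + 305.0) / 138.5 = 3.9134.
t − 10 = e^3.9134 = 50.067, so t = 60.067.
T = 100·t = 6007 K → 6000 K to the nearest 100 K.

6000 K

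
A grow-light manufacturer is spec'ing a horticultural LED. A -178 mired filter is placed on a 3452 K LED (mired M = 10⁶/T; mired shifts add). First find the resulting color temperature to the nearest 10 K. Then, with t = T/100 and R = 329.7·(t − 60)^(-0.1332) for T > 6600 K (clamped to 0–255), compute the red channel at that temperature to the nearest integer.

M_in = 10⁶/3452 = 289.69; M_out = 289.69 + (-178) = 111.69.
T_out = 10⁶/111.69 = 8953.6 K → 8950 K; t = 89.5.
R = 329.7·(89.5 − 60)^(-0.1332) = 329.7·29.5^(-0.1332) = 329.7·0.63712 = 210.058.
Rounded: 210.

210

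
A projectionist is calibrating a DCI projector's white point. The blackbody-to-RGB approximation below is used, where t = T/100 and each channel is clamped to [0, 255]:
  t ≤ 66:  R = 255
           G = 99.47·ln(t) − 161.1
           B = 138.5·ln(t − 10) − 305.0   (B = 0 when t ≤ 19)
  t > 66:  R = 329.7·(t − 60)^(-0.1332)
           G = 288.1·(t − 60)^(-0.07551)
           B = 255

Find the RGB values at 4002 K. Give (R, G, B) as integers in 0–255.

(255, 206, 166)

t = 4002/100 = 40.02; the t ≤ 66 branch applies.
R = 255 by definition for t ≤ 66.
G = 99.47·ln 40.02 − 161.1 = 99.47·3.6894 − 161.1 = 205.883.
B = 138.5·ln(40.02 − 10) − 305.0 = 138.5·ln 30.02 − 305.0 = 138.5·3.4019 − 305.0 = 166.158.
Rounded: (255, 206, 166).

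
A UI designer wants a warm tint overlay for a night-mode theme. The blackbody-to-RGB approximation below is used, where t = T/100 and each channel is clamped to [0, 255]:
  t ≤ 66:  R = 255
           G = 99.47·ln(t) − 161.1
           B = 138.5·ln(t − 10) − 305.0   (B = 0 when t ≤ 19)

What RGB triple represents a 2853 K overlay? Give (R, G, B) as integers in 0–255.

(255, 172, 99)

t = 2853/100 = 28.53; the t ≤ 66 branch applies.
R = 255 by definition for t ≤ 66.
G = 99.47·ln 28.53 − 161.1 = 99.47·3.3510 − 161.1 = 172.220.
B = 138.5·ln(28.53 − 10) − 305.0 = 138.5·ln 18.53 − 305.0 = 138.5·2.9194 − 305.0 = 99.336.
Rounded: (255, 172, 99).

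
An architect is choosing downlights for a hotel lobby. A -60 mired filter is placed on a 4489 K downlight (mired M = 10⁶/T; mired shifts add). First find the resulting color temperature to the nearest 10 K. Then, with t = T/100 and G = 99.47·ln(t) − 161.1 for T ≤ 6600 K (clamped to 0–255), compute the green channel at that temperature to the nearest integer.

248

M_in = 10⁶/4489 = 222.77; M_out = 222.77 + (-60) = 162.77.
T_out = 10⁶/162.77 = 6143.8 K → 6140 K; t = 61.4.
G = 99.47·ln 61.4 − 161.1 = 99.47·4.1174 − 161.1 = 248.459.
Rounded: 248.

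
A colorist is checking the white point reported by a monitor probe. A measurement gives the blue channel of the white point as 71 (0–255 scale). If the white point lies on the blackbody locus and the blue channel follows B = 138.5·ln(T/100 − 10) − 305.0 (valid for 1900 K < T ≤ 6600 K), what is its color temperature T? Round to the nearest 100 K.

ln(t − 10) = (71 + 305.0) / 138.5 = 2.7148.
t − 10 = e^2.7148 = 15.102, so t = 25.102.
T = 100·t = 2510 K → 2500 K to the nearest 100 K.

2500 K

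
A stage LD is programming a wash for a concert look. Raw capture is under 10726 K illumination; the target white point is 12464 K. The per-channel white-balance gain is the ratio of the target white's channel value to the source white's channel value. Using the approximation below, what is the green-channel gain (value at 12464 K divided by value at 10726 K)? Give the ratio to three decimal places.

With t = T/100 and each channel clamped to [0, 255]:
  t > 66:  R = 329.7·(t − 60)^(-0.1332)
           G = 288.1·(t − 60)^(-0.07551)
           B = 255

0.977

At 10726 K (t = 107.26):
  G = 288.1·(107.26 − 60)^(-0.07551) = 288.1·47.26^(-0.07551) = 288.1·0.74741 = 215.329.
At 12464 K (t = 124.64):
  G = 288.1·(124.64 − 60)^(-0.07551) = 288.1·64.64^(-0.07551) = 288.1·0.72994 = 210.297.
Gain = 210.297 / 215.329 = 0.9766 → 0.977.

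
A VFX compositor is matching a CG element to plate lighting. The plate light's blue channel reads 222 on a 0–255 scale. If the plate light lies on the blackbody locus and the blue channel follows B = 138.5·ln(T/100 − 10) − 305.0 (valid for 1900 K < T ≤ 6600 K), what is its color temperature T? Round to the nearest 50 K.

ln(t − 10) = (222 + 305.0) / 138.5 = 3.8051.
t − 10 = e^3.8051 = 44.928, so t = 54.928.
T = 100·t = 5493 K → 5500 K to the nearest 50 K.

5500 K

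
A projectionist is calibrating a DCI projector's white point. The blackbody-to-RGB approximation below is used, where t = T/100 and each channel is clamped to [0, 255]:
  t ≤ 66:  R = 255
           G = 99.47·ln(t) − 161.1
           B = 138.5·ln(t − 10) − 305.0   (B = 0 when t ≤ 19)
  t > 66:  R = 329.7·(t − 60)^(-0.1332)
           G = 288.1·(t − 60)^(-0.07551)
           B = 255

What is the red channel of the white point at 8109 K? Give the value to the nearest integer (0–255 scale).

220

t = 8109/100 = 81.09; the t > 66 branch applies.
R = 329.7·(81.09 − 60)^(-0.1332) = 329.7·21.09^(-0.1332) = 329.7·0.66624 = 219.660.
Rounded: 220.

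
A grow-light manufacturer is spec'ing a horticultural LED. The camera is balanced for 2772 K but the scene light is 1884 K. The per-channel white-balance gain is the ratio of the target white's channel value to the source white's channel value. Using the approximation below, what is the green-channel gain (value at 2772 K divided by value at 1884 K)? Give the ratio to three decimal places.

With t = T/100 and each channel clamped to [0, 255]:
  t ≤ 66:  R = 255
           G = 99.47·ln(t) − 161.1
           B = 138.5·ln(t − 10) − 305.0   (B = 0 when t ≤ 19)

1.293

At 1884 K (t = 18.84):
  G = 99.47·ln 18.84 − 161.1 = 99.47·2.9360 − 161.1 = 130.942.
At 2772 K (t = 27.72):
  G = 99.47·ln 27.72 − 161.1 = 99.47·3.3222 − 161.1 = 169.355.
Gain = 169.355 / 130.942 = 1.2934 → 1.293.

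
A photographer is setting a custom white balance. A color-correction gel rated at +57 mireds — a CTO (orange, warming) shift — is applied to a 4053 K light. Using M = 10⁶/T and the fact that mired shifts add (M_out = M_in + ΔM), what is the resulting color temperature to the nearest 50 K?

3300 K

M_in = 10⁶/4053 = 246.73 mireds.
M_out = 246.73 + (+57) = 303.73 mireds.
T_out = 10⁶/303.73 = 3292.4 K → 3300 K.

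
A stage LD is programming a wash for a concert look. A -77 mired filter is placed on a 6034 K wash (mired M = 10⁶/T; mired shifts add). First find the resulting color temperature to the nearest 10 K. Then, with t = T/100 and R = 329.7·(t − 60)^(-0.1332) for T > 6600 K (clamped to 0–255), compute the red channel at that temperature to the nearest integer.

194

M_in = 10⁶/6034 = 165.73; M_out = 165.73 + (-77) = 88.73.
T_out = 10⁶/88.73 = 11270.5 K → 11270 K; t = 112.7.
R = 329.7·(112.7 − 60)^(-0.1332) = 329.7·52.7^(-0.1332) = 329.7·0.58973 = 194.435.
Rounded: 194.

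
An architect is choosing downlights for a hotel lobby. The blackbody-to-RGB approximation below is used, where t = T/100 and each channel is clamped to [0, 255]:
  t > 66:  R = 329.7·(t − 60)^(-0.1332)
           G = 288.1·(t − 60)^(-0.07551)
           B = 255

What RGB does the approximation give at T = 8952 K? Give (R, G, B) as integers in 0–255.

(210, 223, 255)

t = 8952/100 = 89.52; the t > 66 branch applies.
R = 329.7·(89.52 − 60)^(-0.1332) = 329.7·29.52^(-0.1332) = 329.7·0.63706 = 210.039.
G = 288.1·(89.52 − 60)^(-0.07551) = 288.1·29.52^(-0.07551) = 288.1·0.77445 = 223.118.
B = 255 by definition for t > 66.
Rounded: (210, 223, 255).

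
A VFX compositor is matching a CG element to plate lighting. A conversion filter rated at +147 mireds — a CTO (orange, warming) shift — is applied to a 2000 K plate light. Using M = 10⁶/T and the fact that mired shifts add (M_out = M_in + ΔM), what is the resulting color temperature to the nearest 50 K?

1550 K

M_in = 10⁶/2000 = 500.00 mireds.
M_out = 500.00 + (+147) = 647.00 mireds.
T_out = 10⁶/647.00 = 1545.6 K → 1550 K.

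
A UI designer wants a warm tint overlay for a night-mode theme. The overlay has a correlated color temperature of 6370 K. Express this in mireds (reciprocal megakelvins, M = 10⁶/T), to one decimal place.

M = 10⁶ / 6370 = 156.986 → 157.0 mireds.

157.0 mireds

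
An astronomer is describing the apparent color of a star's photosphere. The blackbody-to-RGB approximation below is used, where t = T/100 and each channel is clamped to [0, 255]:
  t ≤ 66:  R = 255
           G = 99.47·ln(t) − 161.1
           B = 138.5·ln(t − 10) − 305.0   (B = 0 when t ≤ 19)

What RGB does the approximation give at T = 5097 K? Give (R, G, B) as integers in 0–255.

(255, 230, 209)

t = 5097/100 = 50.97; the t ≤ 66 branch applies.
R = 255 by definition for t ≤ 66.
G = 99.47·ln 50.97 − 161.1 = 99.47·3.9312 − 161.1 = 229.940.
B = 138.5·ln(50.97 − 10) − 305.0 = 138.5·ln 40.97 − 305.0 = 138.5·3.7128 − 305.0 = 209.228.
Rounded: (255, 230, 209).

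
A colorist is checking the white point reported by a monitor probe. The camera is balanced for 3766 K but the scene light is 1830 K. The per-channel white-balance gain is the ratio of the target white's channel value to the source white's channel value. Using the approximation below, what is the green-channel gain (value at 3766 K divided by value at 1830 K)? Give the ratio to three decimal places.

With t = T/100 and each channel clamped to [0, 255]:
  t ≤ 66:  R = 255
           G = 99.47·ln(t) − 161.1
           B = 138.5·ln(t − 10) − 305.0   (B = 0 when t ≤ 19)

At 1830 K (t = 18.3):
  G = 99.47·ln 18.3 − 161.1 = 99.47·2.9069 − 161.1 = 128.049.
At 3766 K (t = 37.66):
  G = 99.47·ln 37.66 − 161.1 = 99.47·3.6286 − 161.1 = 199.837.
Gain = 199.837 / 128.049 = 1.5606 → 1.561.

1.561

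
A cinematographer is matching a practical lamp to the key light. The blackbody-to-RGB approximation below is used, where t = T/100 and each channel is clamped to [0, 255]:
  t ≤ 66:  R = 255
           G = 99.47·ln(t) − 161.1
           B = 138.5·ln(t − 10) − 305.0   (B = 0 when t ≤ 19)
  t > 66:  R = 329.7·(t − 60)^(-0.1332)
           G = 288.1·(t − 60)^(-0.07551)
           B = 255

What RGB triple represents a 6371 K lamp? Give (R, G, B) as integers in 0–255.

(255, 252, 247)

t = 6371/100 = 63.71; the t ≤ 66 branch applies.
R = 255 by definition for t ≤ 66.
G = 99.47·ln 63.71 − 161.1 = 99.47·4.1543 − 161.1 = 252.132.
B = 138.5·ln(63.71 − 10) − 305.0 = 138.5·ln 53.71 − 305.0 = 138.5·3.9836 − 305.0 = 246.728.
Rounded: (255, 252, 247).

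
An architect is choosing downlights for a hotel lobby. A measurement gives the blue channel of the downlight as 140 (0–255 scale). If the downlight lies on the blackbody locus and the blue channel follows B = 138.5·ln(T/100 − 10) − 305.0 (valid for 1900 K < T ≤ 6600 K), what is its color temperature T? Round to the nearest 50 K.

3500 K

ln(t − 10) = (140 + 305.0) / 138.5 = 3.2130.
t − 10 = e^3.2130 = 24.853, so t = 34.853.
T = 100·t = 3485 K → 3500 K to the nearest 50 K.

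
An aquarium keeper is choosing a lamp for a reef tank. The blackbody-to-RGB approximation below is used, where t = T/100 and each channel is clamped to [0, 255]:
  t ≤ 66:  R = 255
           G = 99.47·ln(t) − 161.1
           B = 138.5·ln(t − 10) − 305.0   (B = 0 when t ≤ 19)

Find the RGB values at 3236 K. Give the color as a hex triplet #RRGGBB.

t = 3236/100 = 32.36; the t ≤ 66 branch applies.
R = 255 by definition for t ≤ 66.
G = 99.47·ln 32.36 − 161.1 = 99.47·3.4769 − 161.1 = 184.750.
B = 138.5·ln(32.36 − 10) − 305.0 = 138.5·ln 22.36 − 305.0 = 138.5·3.1073 − 305.0 = 125.357.
Rounded: (255, 185, 125).
In hex: #FFB97D.

#FFB97D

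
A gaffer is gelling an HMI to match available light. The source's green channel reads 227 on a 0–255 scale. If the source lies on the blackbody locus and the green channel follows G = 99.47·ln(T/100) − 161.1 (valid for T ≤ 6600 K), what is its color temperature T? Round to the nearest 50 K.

ln t = (227 + 161.1) / 99.47 = 3.9017.
t = e^3.9017 = 49.485.
T = 100·t = 4949 K → 4950 K to the nearest 50 K.

4950 K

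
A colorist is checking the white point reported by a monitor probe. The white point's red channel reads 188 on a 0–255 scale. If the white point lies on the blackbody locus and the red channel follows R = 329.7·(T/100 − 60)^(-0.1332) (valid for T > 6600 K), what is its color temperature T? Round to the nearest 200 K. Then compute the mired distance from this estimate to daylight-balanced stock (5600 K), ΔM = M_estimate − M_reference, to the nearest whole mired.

(t − 60)^(-0.1332) = 188/329.7 = 0.57022.
t − 60 = 0.57022^(1/-0.1332) = 0.57022^(-7.508) = 67.848, so t = 127.848.
T = 100·t = 12785 K → 12800 K to the nearest 200 K.
M_estimate = 10⁶/12800 = 78.12; M_reference = 10⁶/5600 = 178.57.
ΔM = 78.12 − 178.57 = -100.45 → -100 mireds.

-100 mireds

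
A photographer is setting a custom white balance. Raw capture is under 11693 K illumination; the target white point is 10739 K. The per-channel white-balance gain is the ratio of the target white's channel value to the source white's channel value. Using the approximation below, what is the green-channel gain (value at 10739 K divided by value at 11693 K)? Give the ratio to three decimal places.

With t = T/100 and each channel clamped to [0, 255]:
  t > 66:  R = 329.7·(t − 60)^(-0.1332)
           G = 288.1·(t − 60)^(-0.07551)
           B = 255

At 11693 K (t = 116.93):
  G = 288.1·(116.93 − 60)^(-0.07551) = 288.1·56.93^(-0.07551) = 288.1·0.73698 = 212.323.
At 10739 K (t = 107.39):
  G = 288.1·(107.39 − 60)^(-0.07551) = 288.1·47.39^(-0.07551) = 288.1·0.74726 = 215.284.
Gain = 215.284 / 212.323 = 1.0139 → 1.014.

1.014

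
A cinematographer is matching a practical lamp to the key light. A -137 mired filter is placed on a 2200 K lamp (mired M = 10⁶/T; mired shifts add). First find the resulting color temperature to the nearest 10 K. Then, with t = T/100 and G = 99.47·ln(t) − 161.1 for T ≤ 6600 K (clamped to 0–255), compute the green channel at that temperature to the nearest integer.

182

M_in = 10⁶/2200 = 454.55; M_out = 454.55 + (-137) = 317.55.
T_out = 10⁶/317.55 = 3149.2 K → 3150 K; t = 31.5.
G = 99.47·ln 31.5 − 161.1 = 99.47·3.4500 − 161.1 = 182.070.
Rounded: 182.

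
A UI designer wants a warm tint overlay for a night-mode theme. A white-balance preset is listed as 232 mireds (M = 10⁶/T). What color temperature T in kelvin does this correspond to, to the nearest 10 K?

T = 10⁶ / 232 = 4310.34 K → 4310 K.

4310 K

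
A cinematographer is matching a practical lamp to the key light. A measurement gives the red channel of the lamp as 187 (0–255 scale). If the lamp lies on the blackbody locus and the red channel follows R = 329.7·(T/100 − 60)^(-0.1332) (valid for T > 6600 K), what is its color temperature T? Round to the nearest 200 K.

(t − 60)^(-0.1332) = 187/329.7 = 0.56718.
t − 60 = 0.56718^(1/-0.1332) = 0.56718^(-7.508) = 70.620, so t = 130.620.
T = 100·t = 13062 K → 13000 K to the nearest 200 K.

13000 K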